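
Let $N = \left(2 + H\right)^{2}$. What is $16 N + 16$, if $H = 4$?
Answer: $592$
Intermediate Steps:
$N = 36$ ($N = \left(2 + 4\right)^{2} = 6^{2} = 36$)
$16 N + 16 = 16 \cdot 36 + 16 = 576 + 16 = 592$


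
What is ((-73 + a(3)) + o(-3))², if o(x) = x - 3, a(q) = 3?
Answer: 5776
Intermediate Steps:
o(x) = -3 + x
((-73 + a(3)) + o(-3))² = ((-73 + 3) + (-3 - 3))² = (-70 - 6)² = (-76)² = 5776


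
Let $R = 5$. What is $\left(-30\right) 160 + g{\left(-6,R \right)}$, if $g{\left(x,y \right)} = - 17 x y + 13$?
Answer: $-4277$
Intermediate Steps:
$g{\left(x,y \right)} = 13 - 17 x y$ ($g{\left(x,y \right)} = - 17 x y + 13 = 13 - 17 x y$)
$\left(-30\right) 160 + g{\left(-6,R \right)} = \left(-30\right) 160 - \left(-13 - 510\right) = -4800 + \left(13 + 510\right) = -4800 + 523 = -4277$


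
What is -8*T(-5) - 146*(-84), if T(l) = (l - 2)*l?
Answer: 11984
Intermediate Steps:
T(l) = l*(-2 + l) (T(l) = (-2 + l)*l = l*(-2 + l))
-8*T(-5) - 146*(-84) = -(-40)*(-2 - 5) - 146*(-84) = -(-40)*(-7) + 12264 = -8*35 + 12264 = -280 + 12264 = 11984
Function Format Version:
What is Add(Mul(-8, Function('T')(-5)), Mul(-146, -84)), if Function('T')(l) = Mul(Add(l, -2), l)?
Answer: 11984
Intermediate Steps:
Function('T')(l) = Mul(l, Add(-2, l)) (Function('T')(l) = Mul(Add(-2, l), l) = Mul(l, Add(-2, l)))
Add(Mul(-8, Function('T')(-5)), Mul(-146, -84)) = Add(Mul(-8, Mul(-5, Add(-2, -5))), Mul(-146, -84)) = Add(Mul(-8, Mul(-5, -7)), 12264) = Add(Mul(-8, 35), 12264) = Add(-280, 12264) = 11984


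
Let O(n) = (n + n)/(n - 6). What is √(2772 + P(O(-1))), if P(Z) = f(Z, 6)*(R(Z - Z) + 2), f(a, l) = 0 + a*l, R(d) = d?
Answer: 2*√33999/7 ≈ 52.682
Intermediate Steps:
f(a, l) = a*l
O(n) = 2*n/(-6 + n) (O(n) = (2*n)/(-6 + n) = 2*n/(-6 + n))
P(Z) = 12*Z (P(Z) = (Z*6)*((Z - Z) + 2) = (6*Z)*(0 + 2) = (6*Z)*2 = 12*Z)
√(2772 + P(O(-1))) = √(2772 + 12*(2*(-1)/(-6 - 1))) = √(2772 + 12*(2*(-1)/(-7))) = √(2772 + 12*(2*(-1)*(-⅐))) = √(2772 + 12*(2/7)) = √(2772 + 24/7) = √(19428/7) = 2*√33999/7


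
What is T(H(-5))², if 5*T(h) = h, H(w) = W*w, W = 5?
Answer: 25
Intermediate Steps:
H(w) = 5*w
T(h) = h/5
T(H(-5))² = ((5*(-5))/5)² = ((⅕)*(-25))² = (-5)² = 25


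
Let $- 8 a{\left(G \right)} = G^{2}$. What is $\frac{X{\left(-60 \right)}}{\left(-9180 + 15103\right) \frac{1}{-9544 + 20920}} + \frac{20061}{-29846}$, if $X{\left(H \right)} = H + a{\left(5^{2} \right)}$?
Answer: $- \frac{47016139563}{176777858} \approx -265.96$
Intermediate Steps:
$a{\left(G \right)} = - \frac{G^{2}}{8}$
$X{\left(H \right)} = - \frac{625}{8} + H$ ($X{\left(H \right)} = H - \frac{\left(5^{2}\right)^{2}}{8} = H - \frac{25^{2}}{8} = H - \frac{625}{8} = - \frac{625}{8} + H$)
$\frac{X{\left(-60 \right)}}{\left(-9180 + 15103\right) \frac{1}{-9544 + 20920}} + \frac{20061}{-29846} = \frac{- \frac{625}{8} - 60}{\left(-9180 + 15103\right) \frac{1}{-9544 + 20920}} + \frac{20061}{-29846} = - \frac{1105}{8 \cdot \frac{5923}{11376}} + 20061 \left(- \frac{1}{29846}\right) = - \frac{1105}{8 \cdot 5923 \cdot \frac{1}{11376}} - \frac{20061}{29846} = - \frac{1105}{8 \cdot \frac{5923}{11376}} - \frac{20061}{29846} = \left(- \frac{1105}{8}\right) \frac{11376}{5923} - \frac{20061}{29846} = - \frac{1571310}{5923} - \frac{20061}{29846} = - \frac{47016139563}{176777858}$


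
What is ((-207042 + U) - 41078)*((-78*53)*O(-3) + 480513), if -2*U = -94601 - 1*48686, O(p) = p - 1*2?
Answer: -176894043399/2 ≈ -8.8447e+10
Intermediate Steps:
O(p) = -2 + p (O(p) = p - 2 = -2 + p)
U = 143287/2 (U = -(-94601 - 1*48686)/2 = -(-94601 - 48686)/2 = -1/2*(-143287) = 143287/2 ≈ 71644.)
((-207042 + U) - 41078)*((-78*53)*O(-3) + 480513) = ((-207042 + 143287/2) - 41078)*((-78*53)*(-2 - 3) + 480513) = (-270797/2 - 41078)*(-4134*(-5) + 480513) = -352953*(20670 + 480513)/2 = -352953/2*501183 = -176894043399/2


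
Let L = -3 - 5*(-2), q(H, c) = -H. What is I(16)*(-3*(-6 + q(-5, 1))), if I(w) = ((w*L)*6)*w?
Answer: 32256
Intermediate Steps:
L = 7 (L = -3 + 10 = 7)
I(w) = 42*w² (I(w) = ((w*7)*6)*w = ((7*w)*6)*w = (42*w)*w = 42*w²)
I(16)*(-3*(-6 + q(-5, 1))) = (42*16²)*(-3*(-6 - 1*(-5))) = (42*256)*(-3*(-6 + 5)) = 10752*(-3*(-1)) = 10752*3 = 32256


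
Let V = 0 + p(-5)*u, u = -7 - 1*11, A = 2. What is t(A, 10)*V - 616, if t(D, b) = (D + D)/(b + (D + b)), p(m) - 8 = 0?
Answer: -7064/11 ≈ -642.18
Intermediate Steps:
p(m) = 8 (p(m) = 8 + 0 = 8)
u = -18 (u = -7 - 11 = -18)
V = -144 (V = 0 + 8*(-18) = 0 - 144 = -144)
t(D, b) = 2*D/(D + 2*b) (t(D, b) = (2*D)/(D + 2*b) = 2*D/(D + 2*b))
t(A, 10)*V - 616 = (2*2/(2 + 2*10))*(-144) - 616 = (2*2/(2 + 20))*(-144) - 616 = (2*2/22)*(-144) - 616 = (2*2*(1/22))*(-144) - 616 = (2/11)*(-144) - 616 = -288/11 - 616 = -7064/11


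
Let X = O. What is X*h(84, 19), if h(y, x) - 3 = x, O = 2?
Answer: 44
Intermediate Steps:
X = 2
h(y, x) = 3 + x
X*h(84, 19) = 2*(3 + 19) = 2*22 = 44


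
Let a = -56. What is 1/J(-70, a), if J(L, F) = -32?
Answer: -1/32 ≈ -0.031250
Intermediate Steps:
1/J(-70, a) = 1/(-32) = -1/32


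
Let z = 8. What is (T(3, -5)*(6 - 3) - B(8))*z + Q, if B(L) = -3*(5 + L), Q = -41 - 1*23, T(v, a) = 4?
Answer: 344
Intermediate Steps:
Q = -64 (Q = -41 - 23 = -64)
B(L) = -15 - 3*L
(T(3, -5)*(6 - 3) - B(8))*z + Q = (4*(6 - 3) - (-15 - 3*8))*8 - 64 = (4*3 - (-15 - 24))*8 - 64 = (12 - 1*(-39))*8 - 64 = (12 + 39)*8 - 64 = 51*8 - 64 = 408 - 64 = 344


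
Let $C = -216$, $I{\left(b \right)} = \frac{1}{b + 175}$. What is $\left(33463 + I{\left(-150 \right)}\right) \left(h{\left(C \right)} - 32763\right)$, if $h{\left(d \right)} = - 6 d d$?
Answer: $- \frac{261596478624}{25} \approx -1.0464 \cdot 10^{10}$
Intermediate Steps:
$I{\left(b \right)} = \frac{1}{175 + b}$
$h{\left(d \right)} = - 6 d^{2}$
$\left(33463 + I{\left(-150 \right)}\right) \left(h{\left(C \right)} - 32763\right) = \left(33463 + \frac{1}{175 - 150}\right) \left(- 6 \left(-216\right)^{2} - 32763\right) = \left(33463 + \frac{1}{25}\right) \left(\left(-6\right) 46656 - 32763\right) = \left(33463 + \frac{1}{25}\right) \left(-279936 - 32763\right) = \frac{836576}{25} \left(-312699\right) = - \frac{261596478624}{25}$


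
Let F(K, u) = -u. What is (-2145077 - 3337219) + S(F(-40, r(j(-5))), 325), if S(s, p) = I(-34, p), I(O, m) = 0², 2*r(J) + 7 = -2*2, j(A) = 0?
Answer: -5482296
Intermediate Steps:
r(J) = -11/2 (r(J) = -7/2 + (-2*2)/2 = -7/2 + (½)*(-4) = -7/2 - 2 = -11/2)
I(O, m) = 0
S(s, p) = 0
(-2145077 - 3337219) + S(F(-40, r(j(-5))), 325) = (-2145077 - 3337219) + 0 = -5482296 + 0 = -5482296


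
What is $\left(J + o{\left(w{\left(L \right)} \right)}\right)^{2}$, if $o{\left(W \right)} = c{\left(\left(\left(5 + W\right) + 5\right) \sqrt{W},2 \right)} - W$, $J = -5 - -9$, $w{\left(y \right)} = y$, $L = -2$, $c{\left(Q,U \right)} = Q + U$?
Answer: $-64 + 128 i \sqrt{2} \approx -64.0 + 181.02 i$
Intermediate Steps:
$J = 4$ ($J = -5 + 9 = 4$)
$o{\left(W \right)} = 2 - W + \sqrt{W} \left(10 + W\right)$ ($o{\left(W \right)} = \left(\left(\left(5 + W\right) + 5\right) \sqrt{W} + 2\right) - W = \left(\left(10 + W\right) \sqrt{W} + 2\right) - W = \left(\sqrt{W} \left(10 + W\right) + 2\right) - W = \left(2 + \sqrt{W} \left(10 + W\right)\right) - W = 2 - W + \sqrt{W} \left(10 + W\right)$)
$\left(J + o{\left(w{\left(L \right)} \right)}\right)^{2} = \left(4 + \left(2 - -2 + \sqrt{-2} \left(10 - 2\right)\right)\right)^{2} = \left(4 + \left(2 + 2 + i \sqrt{2} \cdot 8\right)\right)^{2} = \left(4 + \left(2 + 2 + 8 i \sqrt{2}\right)\right)^{2} = \left(4 + \left(4 + 8 i \sqrt{2}\right)\right)^{2} = \left(8 + 8 i \sqrt{2}\right)^{2}$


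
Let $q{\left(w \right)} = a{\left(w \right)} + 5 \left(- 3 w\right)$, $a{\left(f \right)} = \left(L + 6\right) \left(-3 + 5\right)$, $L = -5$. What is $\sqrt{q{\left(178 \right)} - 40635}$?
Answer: $i \sqrt{43303} \approx 208.09 i$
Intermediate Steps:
$a{\left(f \right)} = 2$ ($a{\left(f \right)} = \left(-5 + 6\right) \left(-3 + 5\right) = 1 \cdot 2 = 2$)
$q{\left(w \right)} = 2 - 15 w$ ($q{\left(w \right)} = 2 + 5 \left(- 3 w\right) = 2 - 15 w$)
$\sqrt{q{\left(178 \right)} - 40635} = \sqrt{\left(2 - 2670\right) - 40635} = \sqrt{-2668 - 40635} = \sqrt{-43303} = i \sqrt{43303}$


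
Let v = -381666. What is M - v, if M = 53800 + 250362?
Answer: 685828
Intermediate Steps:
M = 304162
M - v = 304162 - 1*(-381666) = 304162 + 381666 = 685828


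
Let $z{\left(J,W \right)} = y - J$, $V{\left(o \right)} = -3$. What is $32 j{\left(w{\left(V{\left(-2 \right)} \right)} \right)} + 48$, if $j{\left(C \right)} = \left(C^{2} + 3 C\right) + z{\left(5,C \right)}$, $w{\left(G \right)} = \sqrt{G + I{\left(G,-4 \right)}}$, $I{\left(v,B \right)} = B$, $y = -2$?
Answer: $-400 + 96 i \sqrt{7} \approx -400.0 + 253.99 i$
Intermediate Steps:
$z{\left(J,W \right)} = -2 - J$
$w{\left(G \right)} = \sqrt{-4 + G}$ ($w{\left(G \right)} = \sqrt{G - 4} = \sqrt{-4 + G}$)
$j{\left(C \right)} = -7 + C^{2} + 3 C$ ($j{\left(C \right)} = \left(C^{2} + 3 C\right) - 7 = -7 + C^{2} + 3 C$)
$32 j{\left(w{\left(V{\left(-2 \right)} \right)} \right)} + 48 = 32 \left(-7 + \left(\sqrt{-4 - 3}\right)^{2} + 3 \sqrt{-4 - 3}\right) + 48 = 32 \left(-7 + \left(\sqrt{-7}\right)^{2} + 3 \sqrt{-7}\right) + 48 = 32 \left(-7 + \left(i \sqrt{7}\right)^{2} + 3 i \sqrt{7}\right) + 48 = 32 \left(-7 - 7 + 3 i \sqrt{7}\right) + 48 = 32 \left(-14 + 3 i \sqrt{7}\right) + 48 = \left(-448 + 96 i \sqrt{7}\right) + 48 = -400 + 96 i \sqrt{7}$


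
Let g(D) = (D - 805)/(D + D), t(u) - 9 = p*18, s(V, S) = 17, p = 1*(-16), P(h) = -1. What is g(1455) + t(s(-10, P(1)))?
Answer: -81124/291 ≈ -278.78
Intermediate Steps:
p = -16
t(u) = -279 (t(u) = 9 - 16*18 = 9 - 288 = -279)
g(D) = (-805 + D)/(2*D) (g(D) = (-805 + D)/((2*D)) = (-805 + D)*(1/(2*D)) = (-805 + D)/(2*D))
g(1455) + t(s(-10, P(1))) = (½)*(-805 + 1455)/1455 - 279 = (½)*(1/1455)*650 - 279 = 65/291 - 279 = -81124/291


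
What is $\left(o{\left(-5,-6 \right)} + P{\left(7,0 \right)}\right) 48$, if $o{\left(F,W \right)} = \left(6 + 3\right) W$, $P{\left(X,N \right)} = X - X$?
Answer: $-2592$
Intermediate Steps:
$P{\left(X,N \right)} = 0$
$o{\left(F,W \right)} = 9 W$
$\left(o{\left(-5,-6 \right)} + P{\left(7,0 \right)}\right) 48 = \left(9 \left(-6\right) + 0\right) 48 = \left(-54 + 0\right) 48 = \left(-54\right) 48 = -2592$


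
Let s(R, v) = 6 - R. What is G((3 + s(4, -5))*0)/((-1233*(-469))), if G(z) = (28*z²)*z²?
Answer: 0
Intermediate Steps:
G(z) = 28*z⁴
G((3 + s(4, -5))*0)/((-1233*(-469))) = (28*((3 + (6 - 1*4))*0)⁴)/((-1233*(-469))) = (28*((3 + (6 - 4))*0)⁴)/578277 = (28*((3 + 2)*0)⁴)*(1/578277) = (28*(5*0)⁴)*(1/578277) = (28*0⁴)*(1/578277) = (28*0)*(1/578277) = 0*(1/578277) = 0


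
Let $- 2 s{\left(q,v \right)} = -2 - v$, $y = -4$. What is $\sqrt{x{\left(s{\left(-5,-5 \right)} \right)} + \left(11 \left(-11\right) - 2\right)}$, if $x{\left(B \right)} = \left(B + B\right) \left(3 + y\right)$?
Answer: $2 i \sqrt{30} \approx 10.954 i$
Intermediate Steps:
$s{\left(q,v \right)} = 1 + \frac{v}{2}$ ($s{\left(q,v \right)} = - \frac{-2 - v}{2} = 1 + \frac{v}{2}$)
$x{\left(B \right)} = - 2 B$ ($x{\left(B \right)} = \left(B + B\right) \left(3 - 4\right) = 2 B \left(-1\right) = - 2 B$)
$\sqrt{x{\left(s{\left(-5,-5 \right)} \right)} + \left(11 \left(-11\right) - 2\right)} = \sqrt{- 2 \left(1 + \frac{1}{2} \left(-5\right)\right) + \left(11 \left(-11\right) - 2\right)} = \sqrt{- 2 \left(1 - \frac{5}{2}\right) - 123} = \sqrt{\left(-2\right) \left(- \frac{3}{2}\right) - 123} = \sqrt{3 - 123} = \sqrt{-120} = 2 i \sqrt{30}$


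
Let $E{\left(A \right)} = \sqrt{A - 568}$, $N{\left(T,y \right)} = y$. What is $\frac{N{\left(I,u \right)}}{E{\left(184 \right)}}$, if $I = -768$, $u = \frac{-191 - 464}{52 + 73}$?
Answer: $\frac{131 i \sqrt{6}}{1200} \approx 0.2674 i$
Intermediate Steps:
$u = - \frac{131}{25}$ ($u = - \frac{655}{125} = \left(-655\right) \frac{1}{125} = - \frac{131}{25} \approx -5.24$)
$E{\left(A \right)} = \sqrt{-568 + A}$
$\frac{N{\left(I,u \right)}}{E{\left(184 \right)}} = - \frac{131}{25 \sqrt{-568 + 184}} = - \frac{131}{25 \sqrt{-384}} = - \frac{131}{25 \cdot 8 i \sqrt{6}} = - \frac{131 \left(- \frac{i \sqrt{6}}{48}\right)}{25} = \frac{131 i \sqrt{6}}{1200}$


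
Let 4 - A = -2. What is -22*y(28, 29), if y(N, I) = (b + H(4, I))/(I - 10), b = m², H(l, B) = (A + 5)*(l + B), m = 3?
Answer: -8184/19 ≈ -430.74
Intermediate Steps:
A = 6 (A = 4 - 1*(-2) = 4 + 2 = 6)
H(l, B) = 11*B + 11*l (H(l, B) = (6 + 5)*(l + B) = 11*(B + l) = 11*B + 11*l)
b = 9 (b = 3² = 9)
y(N, I) = (53 + 11*I)/(-10 + I) (y(N, I) = (9 + (11*I + 11*4))/(I - 10) = (9 + (11*I + 44))/(-10 + I) = (9 + (44 + 11*I))/(-10 + I) = (53 + 11*I)/(-10 + I))
-22*y(28, 29) = -22*(53 + 11*29)/(-10 + 29) = -22*(53 + 319)/19 = -22*372/19 = -8184/19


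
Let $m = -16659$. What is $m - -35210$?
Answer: $18551$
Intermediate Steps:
$m - -35210 = -16659 - -35210 = -16659 + 35210 = 18551$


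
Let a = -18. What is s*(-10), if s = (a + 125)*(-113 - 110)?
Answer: 238610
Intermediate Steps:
s = -23861 (s = (-18 + 125)*(-113 - 110) = 107*(-223) = -23861)
s*(-10) = -23861*(-10) = 238610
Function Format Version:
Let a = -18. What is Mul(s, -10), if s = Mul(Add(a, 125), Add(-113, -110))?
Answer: 238610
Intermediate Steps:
s = -23861 (s = Mul(Add(-18, 125), Add(-113, -110)) = Mul(107, -223) = -23861)
Mul(s, -10) = Mul(-23861, -10) = 238610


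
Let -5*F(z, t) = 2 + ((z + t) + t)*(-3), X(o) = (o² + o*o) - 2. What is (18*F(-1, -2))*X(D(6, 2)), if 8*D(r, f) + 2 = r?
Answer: 459/5 ≈ 91.800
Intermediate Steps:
D(r, f) = -¼ + r/8
X(o) = -2 + 2*o² (X(o) = (o² + o²) - 2 = 2*o² - 2 = -2 + 2*o²)
F(z, t) = -⅖ + 3*z/5 + 6*t/5 (F(z, t) = -(2 + ((z + t) + t)*(-3))/5 = -(2 + ((t + z) + t)*(-3))/5 = -(2 + (z + 2*t)*(-3))/5 = -(2 + (-6*t - 3*z))/5 = -(2 - 6*t - 3*z)/5 = -⅖ + 3*z/5 + 6*t/5)
(18*F(-1, -2))*X(D(6, 2)) = (18*(-⅖ + (⅗)*(-1) + (6/5)*(-2)))*(-2 + 2*(-¼ + (⅛)*6)²) = (18*(-⅖ - ⅗ - 12/5))*(-2 + 2*(-¼ + ¾)²) = (18*(-17/5))*(-2 + 2*(½)²) = -306*(-2 + 2*(¼))/5 = -306*(-2 + ½)/5 = -306/5*(-3/2) = 459/5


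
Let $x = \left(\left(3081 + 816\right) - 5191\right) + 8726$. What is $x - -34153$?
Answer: $41585$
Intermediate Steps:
$x = 7432$ ($x = \left(3897 - 5191\right) + 8726 = -1294 + 8726 = 7432$)
$x - -34153 = 7432 - -34153 = 7432 + 34153 = 41585$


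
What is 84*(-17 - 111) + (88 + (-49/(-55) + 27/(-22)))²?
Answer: -37111751/12100 ≈ -3067.1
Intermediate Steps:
84*(-17 - 111) + (88 + (-49/(-55) + 27/(-22)))² = 84*(-128) + (88 + (-49*(-1/55) + 27*(-1/22)))² = -10752 + (88 + (49/55 - 27/22))² = -10752 + (88 - 37/110)² = -10752 + (9643/110)² = -10752 + 92987449/12100 = -37111751/12100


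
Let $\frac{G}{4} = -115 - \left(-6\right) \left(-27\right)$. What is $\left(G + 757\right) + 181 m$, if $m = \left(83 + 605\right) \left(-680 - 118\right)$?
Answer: $-99373695$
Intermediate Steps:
$G = -1108$ ($G = 4 \left(-115 - \left(-6\right) \left(-27\right)\right) = 4 \left(-115 - 162\right) = 4 \left(-277\right) = -1108$)
$m = -549024$ ($m = 688 \left(-798\right) = -549024$)
$\left(G + 757\right) + 181 m = \left(-1108 + 757\right) + 181 \left(-549024\right) = -351 - 99373344 = -99373695$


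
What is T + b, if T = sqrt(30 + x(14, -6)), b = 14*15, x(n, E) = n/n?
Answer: 210 + sqrt(31) ≈ 215.57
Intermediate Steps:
x(n, E) = 1
b = 210
T = sqrt(31) (T = sqrt(30 + 1) = sqrt(31) ≈ 5.5678)
T + b = sqrt(31) + 210 = 210 + sqrt(31)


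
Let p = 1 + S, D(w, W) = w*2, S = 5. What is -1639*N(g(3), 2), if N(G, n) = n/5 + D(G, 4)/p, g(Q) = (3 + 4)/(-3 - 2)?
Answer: 1639/15 ≈ 109.27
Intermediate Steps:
g(Q) = -7/5 (g(Q) = 7/(-5) = 7*(-1/5) = -7/5)
D(w, W) = 2*w
p = 6 (p = 1 + 5 = 6)
N(G, n) = G/3 + n/5 (N(G, n) = n/5 + (2*G)/6 = n*(1/5) + (2*G)*(1/6) = n/5 + G/3 = G/3 + n/5)
-1639*N(g(3), 2) = -1639*((1/3)*(-7/5) + (1/5)*2) = -1639*(-7/15 + 2/5) = -1639*(-1/15) = 1639/15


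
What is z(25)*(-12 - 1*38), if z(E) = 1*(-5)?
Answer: 250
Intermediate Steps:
z(E) = -5
z(25)*(-12 - 1*38) = -5*(-12 - 1*38) = -5*(-12 - 38) = -5*(-50) = 250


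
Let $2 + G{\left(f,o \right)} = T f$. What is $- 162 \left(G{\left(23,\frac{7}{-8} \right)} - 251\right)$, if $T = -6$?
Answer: $63342$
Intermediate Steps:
$G{\left(f,o \right)} = -2 - 6 f$
$- 162 \left(G{\left(23,\frac{7}{-8} \right)} - 251\right) = - 162 \left(\left(-2 - 138\right) - 251\right) = - 162 \left(-140 - 251\right) = \left(-162\right) \left(-391\right) = 63342$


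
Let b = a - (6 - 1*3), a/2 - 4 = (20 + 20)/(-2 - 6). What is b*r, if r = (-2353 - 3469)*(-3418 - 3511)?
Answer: -201703190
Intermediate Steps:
r = 40340638 (r = -5822*(-6929) = 40340638)
a = -2 (a = 8 + 2*((20 + 20)/(-2 - 6)) = 8 + 2*(40/(-8)) = 8 + 2*(40*(-⅛)) = 8 + 2*(-5) = 8 - 10 = -2)
b = -5 (b = -2 - (6 - 1*3) = -2 - (6 - 3) = -2 - 1*3 = -2 - 3 = -5)
b*r = -5*40340638 = -201703190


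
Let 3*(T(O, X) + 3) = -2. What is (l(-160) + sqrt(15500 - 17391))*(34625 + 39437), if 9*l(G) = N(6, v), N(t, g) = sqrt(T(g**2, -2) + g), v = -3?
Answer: I*(74062*sqrt(1891) + 148124*sqrt(15)/27) ≈ 3.2419e+6*I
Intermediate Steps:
T(O, X) = -11/3 (T(O, X) = -3 + (1/3)*(-2) = -3 - 2/3 = -11/3)
N(t, g) = sqrt(-11/3 + g)
l(G) = 2*I*sqrt(15)/27 (l(G) = (sqrt(-33 + 9*(-3))/3)/9 = (sqrt(-33 - 27)/3)/9 = (sqrt(-60)/3)/9 = ((2*I*sqrt(15))/3)/9 = (2*I*sqrt(15)/3)/9 = 2*I*sqrt(15)/27)
(l(-160) + sqrt(15500 - 17391))*(34625 + 39437) = (2*I*sqrt(15)/27 + sqrt(15500 - 17391))*(34625 + 39437) = (2*I*sqrt(15)/27 + sqrt(-1891))*74062 = (2*I*sqrt(15)/27 + I*sqrt(1891))*74062 = (I*sqrt(1891) + 2*I*sqrt(15)/27)*74062 = 74062*I*sqrt(1891) + 148124*I*sqrt(15)/27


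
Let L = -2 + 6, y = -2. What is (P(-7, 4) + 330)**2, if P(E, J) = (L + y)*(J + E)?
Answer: 104976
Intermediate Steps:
L = 4
P(E, J) = 2*E + 2*J (P(E, J) = (4 - 2)*(J + E) = 2*(E + J) = 2*E + 2*J)
(P(-7, 4) + 330)**2 = ((2*(-7) + 2*4) + 330)**2 = ((-14 + 8) + 330)**2 = (-6 + 330)**2 = 324**2 = 104976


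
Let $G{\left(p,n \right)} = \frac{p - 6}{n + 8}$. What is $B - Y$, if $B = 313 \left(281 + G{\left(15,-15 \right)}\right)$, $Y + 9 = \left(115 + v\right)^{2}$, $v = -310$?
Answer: $\frac{346742}{7} \approx 49535.0$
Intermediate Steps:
$G{\left(p,n \right)} = \frac{-6 + p}{8 + n}$
$Y = 38016$ ($Y = -9 + \left(115 - 310\right)^{2} = -9 + \left(-195\right)^{2} = -9 + 38025 = 38016$)
$B = \frac{612854}{7}$ ($B = 313 \left(281 + \frac{-6 + 15}{8 - 15}\right) = 313 \left(281 + \frac{1}{-7} \cdot 9\right) = 313 \left(281 - \frac{9}{7}\right) = 313 \cdot \frac{1958}{7} = \frac{612854}{7} \approx 87551.0$)
$B - Y = \frac{612854}{7} - 38016 = \frac{346742}{7}$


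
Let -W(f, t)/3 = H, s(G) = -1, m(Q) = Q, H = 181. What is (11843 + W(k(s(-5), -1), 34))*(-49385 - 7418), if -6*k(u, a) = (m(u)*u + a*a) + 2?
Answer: -641873900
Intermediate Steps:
k(u, a) = -⅓ - a²/6 - u²/6 (k(u, a) = -((u*u + a*a) + 2)/6 = -((u² + a²) + 2)/6 = -((a² + u²) + 2)/6 = -(2 + a² + u²)/6 = -⅓ - a²/6 - u²/6)
W(f, t) = -543 (W(f, t) = -3*181 = -543)
(11843 + W(k(s(-5), -1), 34))*(-49385 - 7418) = (11843 - 543)*(-49385 - 7418) = 11300*(-56803) = -641873900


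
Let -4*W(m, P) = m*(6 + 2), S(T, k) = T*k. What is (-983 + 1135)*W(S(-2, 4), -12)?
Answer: 2432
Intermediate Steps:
W(m, P) = -2*m (W(m, P) = -m*(6 + 2)/4 = -m*8/4 = -2*m)
(-983 + 1135)*W(S(-2, 4), -12) = (-983 + 1135)*(-(-4)*4) = 152*(-2*(-8)) = 152*16 = 2432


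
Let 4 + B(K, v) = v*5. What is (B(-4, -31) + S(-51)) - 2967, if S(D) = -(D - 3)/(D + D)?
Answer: -53151/17 ≈ -3126.5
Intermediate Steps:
S(D) = -(-3 + D)/(2*D)
B(K, v) = -4 + 5*v (B(K, v) = -4 + v*5 = -4 + 5*v)
(B(-4, -31) + S(-51)) - 2967 = ((-4 + 5*(-31)) + (1/2)*(3 - 1*(-51))/(-51)) - 2967 = ((-4 - 155) + (1/2)*(-1/51)*(3 + 51)) - 2967 = (-159 + (1/2)*(-1/51)*54) - 2967 = (-159 - 9/17) - 2967 = -2712/17 - 2967 = -53151/17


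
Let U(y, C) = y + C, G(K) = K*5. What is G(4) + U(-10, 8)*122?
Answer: -224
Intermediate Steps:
G(K) = 5*K
U(y, C) = C + y
G(4) + U(-10, 8)*122 = 5*4 + (8 - 10)*122 = 20 - 2*122 = 20 - 244 = -224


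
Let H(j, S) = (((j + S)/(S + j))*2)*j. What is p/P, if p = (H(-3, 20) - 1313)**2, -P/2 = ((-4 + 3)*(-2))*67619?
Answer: -1739761/270476 ≈ -6.4322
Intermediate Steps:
P = -270476 (P = -2*(-4 + 3)*(-2)*67619 = -2*(-1*(-2))*67619 = -4*67619 = -2*135238 = -270476)
H(j, S) = 2*j (H(j, S) = (((S + j)/(S + j))*2)*j = (1*2)*j = 2*j)
p = 1739761 (p = (2*(-3) - 1313)**2 = (-6 - 1313)**2 = (-1319)**2 = 1739761)
p/P = 1739761/(-270476) = 1739761*(-1/270476) = -1739761/270476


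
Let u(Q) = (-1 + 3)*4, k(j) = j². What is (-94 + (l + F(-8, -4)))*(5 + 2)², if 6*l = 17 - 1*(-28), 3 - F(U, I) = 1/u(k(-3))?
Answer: -32781/8 ≈ -4097.6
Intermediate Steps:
u(Q) = 8 (u(Q) = 2*4 = 8)
F(U, I) = 23/8 (F(U, I) = 3 - 1/8 = 3 - 1*⅛ = 3 - ⅛ = 23/8)
l = 15/2 (l = (17 - 1*(-28))/6 = (17 + 28)/6 = (⅙)*45 = 15/2 ≈ 7.5000)
(-94 + (l + F(-8, -4)))*(5 + 2)² = (-94 + (15/2 + 23/8))*(5 + 2)² = (-94 + 83/8)*7² = -669/8*49 = -32781/8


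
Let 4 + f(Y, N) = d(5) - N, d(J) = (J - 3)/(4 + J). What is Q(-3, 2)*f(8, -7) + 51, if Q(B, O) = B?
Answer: 124/3 ≈ 41.333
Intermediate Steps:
d(J) = (-3 + J)/(4 + J)
f(Y, N) = -34/9 - N (f(Y, N) = -4 + ((-3 + 5)/(4 + 5) - N) = -4 + (2/9 - N) = -34/9 - N)
Q(-3, 2)*f(8, -7) + 51 = -3*(-34/9 - 1*(-7)) + 51 = -3*(-34/9 + 7) + 51 = -3*29/9 + 51 = -29/3 + 51 = 124/3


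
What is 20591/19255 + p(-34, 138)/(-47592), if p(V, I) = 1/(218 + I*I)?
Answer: 18876121869209/17651387837520 ≈ 1.0694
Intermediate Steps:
p(V, I) = 1/(218 + I**2)
20591/19255 + p(-34, 138)/(-47592) = 20591/19255 + 1/((218 + 138**2)*(-47592)) = 20591*(1/19255) - 1/47592/(218 + 19044) = 20591/19255 - 1/47592/19262 = 20591/19255 + (1/19262)*(-1/47592) = 20591/19255 - 1/916717104 = 18876121869209/17651387837520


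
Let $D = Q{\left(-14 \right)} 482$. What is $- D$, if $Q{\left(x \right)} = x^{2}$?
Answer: $-94472$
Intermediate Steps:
$D = 94472$ ($D = \left(-14\right)^{2} \cdot 482 = 196 \cdot 482 = 94472$)
$- D = \left(-1\right) 94472 = -94472$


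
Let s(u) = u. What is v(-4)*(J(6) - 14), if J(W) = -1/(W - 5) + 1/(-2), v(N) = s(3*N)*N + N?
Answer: -682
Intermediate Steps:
v(N) = N + 3*N**2 (v(N) = (3*N)*N + N = 3*N**2 + N = N + 3*N**2)
J(W) = -1/2 - 1/(-5 + W) (J(W) = -1/(-5 + W) + 1*(-1/2) = -1/(-5 + W) - 1/2 = -1/2 - 1/(-5 + W))
v(-4)*(J(6) - 14) = (-4*(1 + 3*(-4)))*((3 - 1*6)/(2*(-5 + 6)) - 14) = (-4*(1 - 12))*((1/2)*(3 - 6)/1 - 14) = (-4*(-11))*((1/2)*1*(-3) - 14) = 44*(-3/2 - 14) = 44*(-31/2) = -682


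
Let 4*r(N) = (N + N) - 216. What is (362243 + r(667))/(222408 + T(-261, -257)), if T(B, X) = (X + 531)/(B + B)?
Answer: 189236745/116096702 ≈ 1.6300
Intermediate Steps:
r(N) = -54 + N/2 (r(N) = ((N + N) - 216)/4 = (2*N - 216)/4 = (-216 + 2*N)/4 = -54 + N/2)
T(B, X) = (531 + X)/(2*B) (T(B, X) = (531 + X)/((2*B)) = (531 + X)*(1/(2*B)) = (531 + X)/(2*B))
(362243 + r(667))/(222408 + T(-261, -257)) = (362243 + (-54 + (½)*667))/(222408 + (½)*(531 - 257)/(-261)) = (362243 + (-54 + 667/2))/(222408 + (½)*(-1/261)*274) = (362243 + 559/2)/(222408 - 137/261) = 725045/(2*(58048351/261)) = (725045/2)*(261/58048351) = 189236745/116096702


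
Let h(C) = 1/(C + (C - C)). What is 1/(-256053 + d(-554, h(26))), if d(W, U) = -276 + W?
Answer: -1/256883 ≈ -3.8928e-6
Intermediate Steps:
h(C) = 1/C (h(C) = 1/(C + 0) = 1/C)
1/(-256053 + d(-554, h(26))) = 1/(-256053 + (-276 - 554)) = 1/(-256053 - 830) = 1/(-256883) = -1/256883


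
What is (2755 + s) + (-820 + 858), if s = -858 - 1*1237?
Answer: 698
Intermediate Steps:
s = -2095 (s = -858 - 1237 = -2095)
(2755 + s) + (-820 + 858) = (2755 - 2095) + (-820 + 858) = 660 + 38 = 698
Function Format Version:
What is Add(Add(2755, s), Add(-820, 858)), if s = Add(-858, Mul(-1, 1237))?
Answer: 698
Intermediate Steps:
s = -2095 (s = Add(-858, -1237) = -2095)
Add(Add(2755, s), Add(-820, 858)) = Add(Add(2755, -2095), Add(-820, 858)) = Add(660, 38) = 698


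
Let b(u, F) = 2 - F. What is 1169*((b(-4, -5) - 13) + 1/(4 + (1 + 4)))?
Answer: -61957/9 ≈ -6884.1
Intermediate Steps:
1169*((b(-4, -5) - 13) + 1/(4 + (1 + 4))) = 1169*(((2 - 1*(-5)) - 13) + 1/(4 + (1 + 4))) = 1169*(((2 + 5) - 13) + 1/(4 + 5)) = 1169*((7 - 13) + 1/9) = 1169*(-6 + 1/9) = 1169*(-53/9) = -61957/9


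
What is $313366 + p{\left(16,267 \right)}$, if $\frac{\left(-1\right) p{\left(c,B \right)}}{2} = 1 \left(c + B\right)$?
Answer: $312800$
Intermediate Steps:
$p{\left(c,B \right)} = - 2 B - 2 c$ ($p{\left(c,B \right)} = - 2 \cdot 1 \left(c + B\right) = - 2 \cdot 1 \left(B + c\right) = - 2 \left(B + c\right) = - 2 B - 2 c$)
$313366 + p{\left(16,267 \right)} = 313366 - 566 = 312800$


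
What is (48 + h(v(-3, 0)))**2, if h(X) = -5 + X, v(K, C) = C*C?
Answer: 1849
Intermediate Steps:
v(K, C) = C**2
(48 + h(v(-3, 0)))**2 = (48 + (-5 + 0**2))**2 = (48 + (-5 + 0))**2 = (48 - 5)**2 = 43**2 = 1849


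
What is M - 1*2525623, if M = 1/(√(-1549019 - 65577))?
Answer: -2525623 - I*√403649/807298 ≈ -2.5256e+6 - 0.00078699*I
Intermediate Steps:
M = -I*√403649/807298 (M = 1/(√(-1614596)) = 1/(2*I*√403649) = -I*√403649/807298 ≈ -0.00078699*I)
M - 1*2525623 = -I*√403649/807298 - 1*2525623 = -I*√403649/807298 - 2525623 = -2525623 - I*√403649/807298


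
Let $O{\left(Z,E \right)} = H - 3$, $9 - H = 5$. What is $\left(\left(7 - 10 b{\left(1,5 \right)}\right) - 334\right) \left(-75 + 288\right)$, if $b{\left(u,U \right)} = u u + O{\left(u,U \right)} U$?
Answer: $-82431$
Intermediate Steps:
$H = 4$ ($H = 9 - 5 = 4$)
$O{\left(Z,E \right)} = 1$ ($O{\left(Z,E \right)} = 4 - 3 = 1$)
$b{\left(u,U \right)} = U + u^{2}$ ($b{\left(u,U \right)} = u u + 1 U = u^{2} + U = U + u^{2}$)
$\left(\left(7 - 10 b{\left(1,5 \right)}\right) - 334\right) \left(-75 + 288\right) = \left(\left(7 - 10 \left(5 + 1^{2}\right)\right) - 334\right) \left(-75 + 288\right) = \left(\left(7 - 10 \left(5 + 1\right)\right) - 334\right) 213 = \left(\left(7 - 60\right) - 334\right) 213 = \left(-53 - 334\right) 213 = \left(-387\right) 213 = -82431$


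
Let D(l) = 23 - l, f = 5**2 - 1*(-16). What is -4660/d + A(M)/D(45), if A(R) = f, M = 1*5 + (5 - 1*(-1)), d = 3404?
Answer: -60521/18722 ≈ -3.2326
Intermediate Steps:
M = 11 (M = 5 + (5 + 1) = 5 + 6 = 11)
f = 41 (f = 25 + 16 = 41)
A(R) = 41
-4660/d + A(M)/D(45) = -4660/3404 + 41/(23 - 1*45) = -4660*1/3404 + 41/(23 - 45) = -1165/851 + 41/(-22) = -1165/851 + 41*(-1/22) = -1165/851 - 41/22 = -60521/18722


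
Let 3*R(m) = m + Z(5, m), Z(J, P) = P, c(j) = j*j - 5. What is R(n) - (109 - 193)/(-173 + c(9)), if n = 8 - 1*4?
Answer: 524/291 ≈ 1.8007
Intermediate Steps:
c(j) = -5 + j² (c(j) = j² - 5 = -5 + j²)
n = 4 (n = 8 - 4 = 4)
R(m) = 2*m/3 (R(m) = (m + m)/3 = (2*m)/3 = 2*m/3)
R(n) - (109 - 193)/(-173 + c(9)) = (⅔)*4 - (109 - 193)/(-173 + (-5 + 9²)) = 8/3 - (-84)/(-173 + (-5 + 81)) = 8/3 - (-84)/(-173 + 76) = 8/3 - (-84)/(-97) = 8/3 - (-84)*(-1)/97 = 8/3 - 1*84/97 = 8/3 - 84/97 = 524/291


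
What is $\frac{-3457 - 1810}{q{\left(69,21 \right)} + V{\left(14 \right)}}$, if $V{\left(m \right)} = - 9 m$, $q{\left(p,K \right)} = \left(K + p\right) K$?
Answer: $- \frac{5267}{1764} \approx -2.9858$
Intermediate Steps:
$q{\left(p,K \right)} = K \left(K + p\right)$
$\frac{-3457 - 1810}{q{\left(69,21 \right)} + V{\left(14 \right)}} = \frac{-3457 - 1810}{21 \left(21 + 69\right) - 126} = - \frac{5267}{21 \cdot 90 - 126} = - \frac{5267}{1890 - 126} = - \frac{5267}{1764}$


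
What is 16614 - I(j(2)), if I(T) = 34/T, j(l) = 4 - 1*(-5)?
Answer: 149492/9 ≈ 16610.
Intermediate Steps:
j(l) = 9 (j(l) = 4 + 5 = 9)
16614 - I(j(2)) = 16614 - 34/9 = 149492/9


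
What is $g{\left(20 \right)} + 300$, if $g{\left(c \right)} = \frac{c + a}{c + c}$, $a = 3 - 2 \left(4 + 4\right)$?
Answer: $\frac{12007}{40} \approx 300.17$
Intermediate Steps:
$a = -13$ ($a = 3 - 16 = -13$)
$g{\left(c \right)} = \frac{-13 + c}{2 c}$ ($g{\left(c \right)} = \frac{c - 13}{c + c} = \frac{-13 + c}{2 c}$)
$g{\left(20 \right)} + 300 = \frac{-13 + 20}{2 \cdot 20} + 300 = \frac{1}{2} \cdot \frac{1}{20} \cdot 7 + 300 = \frac{7}{40} + 300 = \frac{12007}{40}$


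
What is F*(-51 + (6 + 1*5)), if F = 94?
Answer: -3760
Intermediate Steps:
F*(-51 + (6 + 1*5)) = 94*(-51 + (6 + 1*5)) = 94*(-51 + (6 + 5)) = 94*(-51 + 11) = 94*(-40) = -3760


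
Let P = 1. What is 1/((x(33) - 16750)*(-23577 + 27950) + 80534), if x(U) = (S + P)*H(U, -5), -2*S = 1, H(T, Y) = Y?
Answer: -2/146356297 ≈ -1.3665e-8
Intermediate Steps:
S = -1/2 (S = -1/2*1 = -1/2 ≈ -0.50000)
x(U) = -5/2 (x(U) = (-1/2 + 1)*(-5) = (1/2)*(-5) = -5/2)
1/((x(33) - 16750)*(-23577 + 27950) + 80534) = 1/((-5/2 - 16750)*(-23577 + 27950) + 80534) = 1/(-33505/2*4373 + 80534) = 1/(-146517365/2 + 80534) = 1/(-146356297/2) = -2/146356297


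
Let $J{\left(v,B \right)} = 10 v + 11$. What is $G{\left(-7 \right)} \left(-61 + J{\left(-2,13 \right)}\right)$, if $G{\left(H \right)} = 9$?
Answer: $-630$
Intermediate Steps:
$J{\left(v,B \right)} = 11 + 10 v$
$G{\left(-7 \right)} \left(-61 + J{\left(-2,13 \right)}\right) = 9 \left(-61 + \left(11 + 10 \left(-2\right)\right)\right) = 9 \left(-61 + \left(11 - 20\right)\right) = 9 \left(-61 - 9\right) = 9 \left(-70\right) = -630$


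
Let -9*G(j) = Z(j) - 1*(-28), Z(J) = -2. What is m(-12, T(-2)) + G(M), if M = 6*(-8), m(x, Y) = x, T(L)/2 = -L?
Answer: -134/9 ≈ -14.889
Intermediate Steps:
T(L) = -2*L (T(L) = 2*(-L) = -2*L)
M = -48
G(j) = -26/9 (G(j) = -(-2 - 1*(-28))/9 = -(-2 + 28)/9 = -⅑*26 = -26/9)
m(-12, T(-2)) + G(M) = -12 - 26/9 = -134/9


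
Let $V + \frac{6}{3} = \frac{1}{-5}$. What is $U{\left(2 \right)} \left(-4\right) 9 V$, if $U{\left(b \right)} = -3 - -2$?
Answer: $- \frac{396}{5} \approx -79.2$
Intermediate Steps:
$U{\left(b \right)} = -1$ ($U{\left(b \right)} = -3 + 2 = -1$)
$V = - \frac{11}{5}$ ($V = -2 + \frac{1}{-5} = -2 - \frac{1}{5} = - \frac{11}{5} \approx -2.2$)
$U{\left(2 \right)} \left(-4\right) 9 V = \left(-1\right) \left(-4\right) 9 \left(- \frac{11}{5}\right) = 4 \cdot 9 \left(- \frac{11}{5}\right) = 36 \left(- \frac{11}{5}\right) = - \frac{396}{5}$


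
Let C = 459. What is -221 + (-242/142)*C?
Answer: -71230/71 ≈ -1003.2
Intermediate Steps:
-221 + (-242/142)*C = -221 - 242/142*459 = -221 - 242*1/142*459 = -221 - 121/71*459 = -221 - 55539/71 = -71230/71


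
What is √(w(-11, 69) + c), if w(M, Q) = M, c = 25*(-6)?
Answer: I*√161 ≈ 12.689*I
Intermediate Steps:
c = -150
√(w(-11, 69) + c) = √(-11 - 150) = √(-161) = I*√161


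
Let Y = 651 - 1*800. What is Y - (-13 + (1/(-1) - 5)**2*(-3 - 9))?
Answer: 296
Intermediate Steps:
Y = -149 (Y = 651 - 800 = -149)
Y - (-13 + (1/(-1) - 5)**2*(-3 - 9)) = -149 - (-13 + (1/(-1) - 5)**2*(-3 - 9)) = -149 - (-13 + (-1 - 5)**2*(-12)) = -149 - (-13 + (-6)**2*(-12)) = -149 - (-13 + 36*(-12)) = -149 - (-13 - 432) = -149 - 1*(-445) = -149 + 445 = 296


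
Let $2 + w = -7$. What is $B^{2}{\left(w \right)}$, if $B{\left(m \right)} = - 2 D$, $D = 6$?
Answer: $144$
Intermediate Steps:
$w = -9$ ($w = -2 - 7 = -9$)
$B{\left(m \right)} = -12$ ($B{\left(m \right)} = \left(-2\right) 6 = -12$)
$B^{2}{\left(w \right)} = \left(-12\right)^{2} = 144$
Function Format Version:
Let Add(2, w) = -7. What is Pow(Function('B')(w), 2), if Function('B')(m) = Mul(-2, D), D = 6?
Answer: 144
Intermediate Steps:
w = -9 (w = Add(-2, -7) = -9)
Function('B')(m) = -12 (Function('B')(m) = Mul(-2, 6) = -12)
Pow(Function('B')(w), 2) = Pow(-12, 2) = 144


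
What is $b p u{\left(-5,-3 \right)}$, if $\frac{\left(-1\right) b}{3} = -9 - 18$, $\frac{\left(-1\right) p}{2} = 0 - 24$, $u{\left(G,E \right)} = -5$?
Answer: $-19440$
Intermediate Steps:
$p = 48$ ($p = - 2 \left(0 - 24\right) = \left(-2\right) \left(-24\right) = 48$)
$b = 81$ ($b = - 3 \left(-9 - 18\right) = \left(-3\right) \left(-27\right) = 81$)
$b p u{\left(-5,-3 \right)} = 81 \cdot 48 \left(-5\right) = 3888 \left(-5\right) = -19440$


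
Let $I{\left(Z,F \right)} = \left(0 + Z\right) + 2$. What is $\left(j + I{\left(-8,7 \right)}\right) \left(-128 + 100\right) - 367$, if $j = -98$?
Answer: $2545$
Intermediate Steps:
$I{\left(Z,F \right)} = 2 + Z$ ($I{\left(Z,F \right)} = Z + 2 = 2 + Z$)
$\left(j + I{\left(-8,7 \right)}\right) \left(-128 + 100\right) - 367 = \left(-98 + \left(2 - 8\right)\right) \left(-128 + 100\right) - 367 = \left(-98 - 6\right) \left(-28\right) - 367 = \left(-104\right) \left(-28\right) - 367 = 2912 - 367 = 2545$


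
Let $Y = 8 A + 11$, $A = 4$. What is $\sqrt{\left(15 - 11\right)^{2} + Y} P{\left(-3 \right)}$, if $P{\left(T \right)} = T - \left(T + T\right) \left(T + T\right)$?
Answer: $- 39 \sqrt{59} \approx -299.56$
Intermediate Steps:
$Y = 43$ ($Y = 8 \cdot 4 + 11 = 32 + 11 = 43$)
$P{\left(T \right)} = T - 4 T^{2}$ ($P{\left(T \right)} = T - 2 T 2 T = T - 4 T^{2}$)
$\sqrt{\left(15 - 11\right)^{2} + Y} P{\left(-3 \right)} = \sqrt{\left(15 - 11\right)^{2} + 43} \left(- 3 \left(1 - -12\right)\right) = \sqrt{4^{2} + 43} \left(- 3 \left(1 + 12\right)\right) = \sqrt{16 + 43} \left(\left(-3\right) 13\right) = \sqrt{59} \left(-39\right) = - 39 \sqrt{59}$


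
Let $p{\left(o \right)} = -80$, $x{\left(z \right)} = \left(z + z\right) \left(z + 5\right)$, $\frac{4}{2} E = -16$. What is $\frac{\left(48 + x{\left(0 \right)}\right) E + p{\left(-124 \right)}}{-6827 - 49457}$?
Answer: $\frac{116}{14071} \approx 0.0082439$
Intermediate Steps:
$E = -8$ ($E = \frac{1}{2} \left(-16\right) = -8$)
$x{\left(z \right)} = 2 z \left(5 + z\right)$
$\frac{\left(48 + x{\left(0 \right)}\right) E + p{\left(-124 \right)}}{-6827 - 49457} = \frac{\left(48 + 2 \cdot 0 \left(5 + 0\right)\right) \left(-8\right) - 80}{-6827 - 49457} = \frac{\left(48 + 2 \cdot 0 \cdot 5\right) \left(-8\right) - 80}{-56284} = \left(\left(48 + 0\right) \left(-8\right) - 80\right) \left(- \frac{1}{56284}\right) = \left(48 \left(-8\right) - 80\right) \left(- \frac{1}{56284}\right) = \left(-384 - 80\right) \left(- \frac{1}{56284}\right) = \left(-464\right) \left(- \frac{1}{56284}\right) = \frac{116}{14071}$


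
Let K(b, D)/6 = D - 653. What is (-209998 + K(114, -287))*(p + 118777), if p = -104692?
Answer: -3037261230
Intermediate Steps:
K(b, D) = -3918 + 6*D (K(b, D) = 6*(D - 653) = 6*(-653 + D) = -3918 + 6*D)
(-209998 + K(114, -287))*(p + 118777) = (-209998 + (-3918 + 6*(-287)))*(-104692 + 118777) = (-209998 + (-3918 - 1722))*14085 = (-209998 - 5640)*14085 = -215638*14085 = -3037261230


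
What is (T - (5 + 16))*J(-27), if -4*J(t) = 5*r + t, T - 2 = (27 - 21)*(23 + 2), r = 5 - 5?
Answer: 3537/4 ≈ 884.25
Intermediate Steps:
r = 0
T = 152 (T = 2 + (27 - 21)*(23 + 2) = 2 + 6*25 = 2 + 150 = 152)
J(t) = -t/4 (J(t) = -(5*0 + t)/4 = -(0 + t)/4 = -t/4)
(T - (5 + 16))*J(-27) = (152 - (5 + 16))*(-¼*(-27)) = (152 - 1*21)*(27/4) = (152 - 21)*(27/4) = 131*(27/4) = 3537/4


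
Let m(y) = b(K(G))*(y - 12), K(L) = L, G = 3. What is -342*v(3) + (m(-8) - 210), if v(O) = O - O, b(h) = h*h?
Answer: -390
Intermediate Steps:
b(h) = h**2
v(O) = 0
m(y) = -108 + 9*y (m(y) = 3**2*(y - 12) = 9*(-12 + y) = -108 + 9*y)
-342*v(3) + (m(-8) - 210) = -342*0 + ((-108 + 9*(-8)) - 210) = 0 + ((-108 - 72) - 210) = 0 + (-180 - 210) = 0 - 390 = -390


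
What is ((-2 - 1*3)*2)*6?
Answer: -60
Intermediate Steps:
((-2 - 1*3)*2)*6 = ((-2 - 3)*2)*6 = -5*2*6 = -10*6 = -60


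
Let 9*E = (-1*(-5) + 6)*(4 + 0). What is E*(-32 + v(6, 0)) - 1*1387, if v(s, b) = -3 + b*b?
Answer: -14023/9 ≈ -1558.1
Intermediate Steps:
v(s, b) = -3 + b²
E = 44/9 (E = ((-1*(-5) + 6)*(4 + 0))/9 = ((5 + 6)*4)/9 = (11*4)/9 = (⅑)*44 = 44/9 ≈ 4.8889)
E*(-32 + v(6, 0)) - 1*1387 = 44*(-32 + (-3 + 0²))/9 - 1*1387 = 44*(-32 + (-3 + 0))/9 - 1387 = 44*(-32 - 3)/9 - 1387 = (44/9)*(-35) - 1387 = -1540/9 - 1387 = -14023/9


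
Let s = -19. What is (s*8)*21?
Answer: -3192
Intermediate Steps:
(s*8)*21 = -19*8*21 = -152*21 = -3192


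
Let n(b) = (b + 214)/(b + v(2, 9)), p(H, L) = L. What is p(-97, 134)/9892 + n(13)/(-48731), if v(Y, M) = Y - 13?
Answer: 1351803/120511763 ≈ 0.011217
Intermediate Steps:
v(Y, M) = -13 + Y
n(b) = (214 + b)/(-11 + b) (n(b) = (b + 214)/(b + (-13 + 2)) = (214 + b)/(b - 11) = (214 + b)/(-11 + b))
p(-97, 134)/9892 + n(13)/(-48731) = 134/9892 + ((214 + 13)/(-11 + 13))/(-48731) = 134*(1/9892) + (227/2)*(-1/48731) = 67/4946 + ((½)*227)*(-1/48731) = 67/4946 + (227/2)*(-1/48731) = 67/4946 - 227/97462 = 1351803/120511763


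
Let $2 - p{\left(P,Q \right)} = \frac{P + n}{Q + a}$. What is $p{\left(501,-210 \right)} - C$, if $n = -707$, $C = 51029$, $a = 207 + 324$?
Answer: $- \frac{16379461}{321} \approx -51026.0$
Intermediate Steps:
$a = 531$
$p{\left(P,Q \right)} = 2 - \frac{-707 + P}{531 + Q}$ ($p{\left(P,Q \right)} = 2 - \frac{P - 707}{Q + 531} = 2 - \frac{-707 + P}{531 + Q}$)
$p{\left(501,-210 \right)} - C = \frac{1769 - 501 + 2 \left(-210\right)}{531 - 210} - 51029 = \frac{1769 - 501 - 420}{321} - 51029 = \frac{1}{321} \cdot 848 - 51029 = \frac{848}{321} - 51029 = - \frac{16379461}{321}$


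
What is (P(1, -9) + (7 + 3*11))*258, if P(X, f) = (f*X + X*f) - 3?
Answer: 4902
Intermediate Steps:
P(X, f) = -3 + 2*X*f (P(X, f) = (X*f + X*f) - 3 = 2*X*f - 3 = -3 + 2*X*f)
(P(1, -9) + (7 + 3*11))*258 = ((-3 + 2*1*(-9)) + (7 + 3*11))*258 = ((-3 - 18) + (7 + 33))*258 = (-21 + 40)*258 = 19*258 = 4902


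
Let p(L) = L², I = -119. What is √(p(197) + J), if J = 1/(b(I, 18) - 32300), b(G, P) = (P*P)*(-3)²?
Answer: 17*√28986544670/14692 ≈ 197.00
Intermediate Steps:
b(G, P) = 9*P² (b(G, P) = P²*9 = 9*P²)
J = -1/29384 (J = 1/(9*18² - 32300) = 1/(9*324 - 32300) = 1/(2916 - 32300) = 1/(-29384) = -1/29384 ≈ -3.4032e-5)
√(p(197) + J) = √(197² - 1/29384) = √(38809 - 1/29384) = √(1140363655/29384) = 17*√28986544670/14692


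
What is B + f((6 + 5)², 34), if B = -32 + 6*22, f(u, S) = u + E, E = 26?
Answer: 247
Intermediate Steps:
f(u, S) = 26 + u (f(u, S) = u + 26 = 26 + u)
B = 100 (B = -32 + 132 = 100)
B + f((6 + 5)², 34) = 100 + (26 + (6 + 5)²) = 100 + (26 + 11²) = 100 + (26 + 121) = 100 + 147 = 247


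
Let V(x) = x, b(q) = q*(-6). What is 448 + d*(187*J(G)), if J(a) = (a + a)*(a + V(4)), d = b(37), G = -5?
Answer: -414692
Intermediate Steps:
b(q) = -6*q
d = -222 (d = -6*37 = -222)
J(a) = 2*a*(4 + a) (J(a) = (a + a)*(a + 4) = (2*a)*(4 + a) = 2*a*(4 + a))
448 + d*(187*J(G)) = 448 - 41514*2*(-5)*(4 - 5) = 448 - 41514*2*(-5)*(-1) = 448 - 41514*10 = 448 - 222*1870 = 448 - 415140 = -414692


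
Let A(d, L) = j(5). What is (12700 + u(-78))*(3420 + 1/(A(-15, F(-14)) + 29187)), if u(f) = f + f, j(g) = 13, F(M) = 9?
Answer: 78293376784/1825 ≈ 4.2900e+7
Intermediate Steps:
u(f) = 2*f
A(d, L) = 13
(12700 + u(-78))*(3420 + 1/(A(-15, F(-14)) + 29187)) = (12700 + 2*(-78))*(3420 + 1/(13 + 29187)) = (12700 - 156)*(3420 + 1/29200) = 12544*(3420 + 1/29200) = 12544*(99864001/29200) = 78293376784/1825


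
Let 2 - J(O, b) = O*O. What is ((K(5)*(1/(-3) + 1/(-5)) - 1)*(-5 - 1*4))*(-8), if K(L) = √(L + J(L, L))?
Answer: -72 - 576*I*√2/5 ≈ -72.0 - 162.92*I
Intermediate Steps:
J(O, b) = 2 - O² (J(O, b) = 2 - O*O = 2 - O²)
K(L) = √(2 + L - L²) (K(L) = √(L + (2 - L²)) = √(2 + L - L²))
((K(5)*(1/(-3) + 1/(-5)) - 1)*(-5 - 1*4))*(-8) = ((√(2 + 5 - 1*5²)*(1/(-3) + 1/(-5)) - 1)*(-5 - 1*4))*(-8) = ((√(2 + 5 - 1*25)*(1*(-⅓) + 1*(-⅕)) - 1)*(-5 - 4))*(-8) = ((√(2 + 5 - 25)*(-⅓ - ⅕) - 1)*(-9))*(-8) = ((√(-18)*(-8/15) - 1)*(-9))*(-8) = (((3*I*√2)*(-8/15) - 1)*(-9))*(-8) = ((-8*I*√2/5 - 1)*(-9))*(-8) = ((-1 - 8*I*√2/5)*(-9))*(-8) = (9 + 72*I*√2/5)*(-8) = -72 - 576*I*√2/5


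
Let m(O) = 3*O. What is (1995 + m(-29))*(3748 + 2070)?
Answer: 11100744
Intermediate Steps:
(1995 + m(-29))*(3748 + 2070) = (1995 + 3*(-29))*(3748 + 2070) = (1995 - 87)*5818 = 1908*5818 = 11100744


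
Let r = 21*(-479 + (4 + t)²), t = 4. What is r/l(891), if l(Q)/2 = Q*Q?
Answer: -2905/529254 ≈ -0.0054889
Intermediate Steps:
l(Q) = 2*Q² (l(Q) = 2*(Q*Q) = 2*Q²)
r = -8715 (r = 21*(-479 + (4 + 4)²) = 21*(-479 + 8²) = 21*(-479 + 64) = 21*(-415) = -8715)
r/l(891) = -8715/(2*891²) = -8715/(2*793881) = -8715/1587762 = -8715*1/1587762 = -2905/529254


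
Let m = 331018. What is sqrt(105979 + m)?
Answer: sqrt(436997) ≈ 661.06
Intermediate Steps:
sqrt(105979 + m) = sqrt(105979 + 331018) = sqrt(436997)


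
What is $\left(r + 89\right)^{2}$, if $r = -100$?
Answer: $121$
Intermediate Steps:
$\left(r + 89\right)^{2} = \left(-100 + 89\right)^{2} = \left(-11\right)^{2} = 121$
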